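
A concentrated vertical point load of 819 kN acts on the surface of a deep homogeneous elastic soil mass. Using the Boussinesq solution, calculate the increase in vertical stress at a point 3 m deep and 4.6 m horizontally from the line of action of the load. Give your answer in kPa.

Δσ_z ≈ 2.11 kPa

Boussinesq vertical stress below a point load on an elastic half-space:
Δσ_z = 3P/(2πz²) · [1 + (r/z)²]^(−5/2)
r/z = 4.6/3 = 1.5333; [1+(r/z)²]^(−5/2) = 0.048644.
Δσ_z = 3×819/(2π×3²) × 0.048644 = 43.449 × 0.048644 = 2.114 kPa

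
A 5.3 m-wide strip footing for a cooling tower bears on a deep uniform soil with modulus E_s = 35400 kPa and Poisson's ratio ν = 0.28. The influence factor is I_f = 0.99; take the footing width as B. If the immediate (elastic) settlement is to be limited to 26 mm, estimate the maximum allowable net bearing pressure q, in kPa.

S_e = q·B·(1−ν²)/E_s · I_f  ⇒  q = S_e·E_s / (B·(1−ν²)·I_f).
q = 0.026 × 35400 / (5.3 × 0.9216 × 0.99) = 190.3 kPa

q ≈ 190 kPa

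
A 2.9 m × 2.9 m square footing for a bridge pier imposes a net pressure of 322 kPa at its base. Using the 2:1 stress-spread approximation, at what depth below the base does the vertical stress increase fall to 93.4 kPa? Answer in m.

z ≈ 2.48 m

2:1 spreading — at depth z the loaded area has grown by z in each plan dimension:
qB²/(B+z)² = Δσ_z ⇒ z = B(√(q/Δσ_z) − 1) = 2.9×(√(322/93.4) − 1) = 2.485 m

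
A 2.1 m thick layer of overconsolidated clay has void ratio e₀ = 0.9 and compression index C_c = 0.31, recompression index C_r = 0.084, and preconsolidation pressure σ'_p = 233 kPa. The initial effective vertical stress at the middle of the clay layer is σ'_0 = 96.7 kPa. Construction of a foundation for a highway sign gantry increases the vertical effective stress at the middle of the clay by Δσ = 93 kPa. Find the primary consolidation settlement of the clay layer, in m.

Final effective stress: σ'_f = 96.7 + 93 = 189.7 kPa.
σ'_f = 189.7 ≤ σ'_p = 233 kPa, so the clay remains overconsolidated and only the recompression index applies:
S_c = C_r·H/(1+e₀)·log₁₀(σ'_f/σ'_0) = 0.084×2.1/1.9×log₁₀(189.7/96.7)
    = 0.092845 × 0.29264 = 0.02717 m

S_c ≈ 0.0272 m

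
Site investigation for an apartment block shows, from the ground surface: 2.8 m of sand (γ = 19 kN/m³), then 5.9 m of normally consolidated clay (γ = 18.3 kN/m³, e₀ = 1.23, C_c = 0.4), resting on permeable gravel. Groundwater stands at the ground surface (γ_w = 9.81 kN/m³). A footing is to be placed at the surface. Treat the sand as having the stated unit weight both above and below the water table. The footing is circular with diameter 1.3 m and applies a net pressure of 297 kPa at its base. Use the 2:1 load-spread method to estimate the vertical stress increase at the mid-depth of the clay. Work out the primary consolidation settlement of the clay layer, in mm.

S_c ≈ 83.4 mm

Mid-depth of clay below the ground surface: z = 2.8 + 5.9/2 = 5.75 m.
Total vertical stress at mid-clay: σ_v = 19×2.8 + 18.3×2.95 = 107.19 kPa.
Pore pressure: u = 9.81×(5.75 − 0) = 56.408 kPa.
Initial effective stress: σ'_0 = σ_v − u = 107.19 − 56.408 = 50.782 kPa.
Stress increase at mid-clay by the 2:1 spreading method:
Δσ ≈ qD²/(D+z)² = 297×1.3²/(1.3+5.75)² = 10.099 kPa
Final effective stress: σ'_f = σ'_0 + Δσ = 50.782 + 10.099 = 60.881 kPa.
Normally consolidated clay, so the full stress increment lies on the virgin compression line:
S_c = C_c·H/(1+e₀)·log₁₀(σ'_f/σ'_0) = 0.4×5.9/(1+1.23)×log₁₀(60.881/50.782)
    = 1.0583 × 0.078772 = 0.08336 m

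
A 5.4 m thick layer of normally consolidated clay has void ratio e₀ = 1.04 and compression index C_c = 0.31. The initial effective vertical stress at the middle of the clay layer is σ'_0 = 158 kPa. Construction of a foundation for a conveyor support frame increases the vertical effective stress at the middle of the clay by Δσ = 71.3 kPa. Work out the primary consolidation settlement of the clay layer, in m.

Final effective stress: σ'_f = σ'_0 + Δσ = 158 + 71.3 = 229.3 kPa.
Normally consolidated clay, so the full stress increment lies on the virgin compression line:
S_c = C_c·H/(1+e₀)·log₁₀(σ'_f/σ'_0) = 0.31×5.4/(1+1.04)×log₁₀(229.3/158)
    = 0.82059 × 0.16175 = 0.1327 m

S_c ≈ 0.133 m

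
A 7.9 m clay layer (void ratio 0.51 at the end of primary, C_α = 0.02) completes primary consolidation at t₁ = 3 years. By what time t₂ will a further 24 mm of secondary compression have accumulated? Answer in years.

S_s = C_α·H/(1+e_p)·log₁₀(t₂/t₁) ⇒ log₁₀(t₂/t₁) = S_s·(1+e_p)/(C_α·H).
log₁₀(t₂/t₁) = 0.024 × (1+0.51) / (0.02×7.9) = 0.2294
t₂ = t₁ × 10^0.2294 = 3 × 1.696 = 5.087 years

t₂ ≈ 5.09 years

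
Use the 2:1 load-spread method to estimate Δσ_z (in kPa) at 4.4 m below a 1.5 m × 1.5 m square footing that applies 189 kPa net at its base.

By the 2:1 method the load spreads at 1 horizontal : 2 vertical, so at depth z the loaded area has grown by z in each plan dimension:
Δσ = qBL/((B+z)(L+z)) = 189×1.5×1.5/((1.5+4.4)(1.5+4.4)) = 12.216 kPa

Δσ_z ≈ 12.2 kPa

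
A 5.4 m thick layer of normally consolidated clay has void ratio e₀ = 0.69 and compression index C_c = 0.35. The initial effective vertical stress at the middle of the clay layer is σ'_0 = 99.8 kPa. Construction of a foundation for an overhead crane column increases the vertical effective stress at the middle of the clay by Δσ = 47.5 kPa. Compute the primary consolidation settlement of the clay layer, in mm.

Final effective stress: σ'_f = σ'_0 + Δσ = 99.8 + 47.5 = 147.3 kPa.
Normally consolidated clay, so the full stress increment lies on the virgin compression line:
S_c = C_c·H/(1+e₀)·log₁₀(σ'_f/σ'_0) = 0.35×5.4/(1+0.69)×log₁₀(147.3/99.8)
    = 1.1183 × 0.16907 = 0.1891 m

S_c ≈ 189 mm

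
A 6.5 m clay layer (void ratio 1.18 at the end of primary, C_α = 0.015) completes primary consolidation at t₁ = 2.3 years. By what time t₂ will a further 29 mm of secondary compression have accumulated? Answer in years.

S_s = C_α·H/(1+e_p)·log₁₀(t₂/t₁) ⇒ log₁₀(t₂/t₁) = S_s·(1+e_p)/(C_α·H).
log₁₀(t₂/t₁) = 0.029 × (1+1.18) / (0.015×6.5) = 0.6484
t₂ = t₁ × 10^0.6484 = 2.3 × 4.451 = 10.24 years

t₂ ≈ 10.2 years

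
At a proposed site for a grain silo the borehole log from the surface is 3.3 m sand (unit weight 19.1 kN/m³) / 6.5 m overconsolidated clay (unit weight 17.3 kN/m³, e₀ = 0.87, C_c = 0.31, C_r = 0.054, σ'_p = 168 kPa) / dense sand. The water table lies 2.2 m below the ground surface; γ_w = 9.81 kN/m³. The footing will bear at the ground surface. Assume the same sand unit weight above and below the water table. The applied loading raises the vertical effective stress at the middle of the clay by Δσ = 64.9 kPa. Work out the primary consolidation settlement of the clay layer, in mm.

S_c ≈ 50 mm

Mid-depth of clay below the ground surface: z = 3.3 + 6.5/2 = 6.55 m.
Total vertical stress at mid-clay: σ_v = 19.1×3.3 + 17.3×3.25 = 119.25 kPa.
Pore pressure: u = 9.81×(6.55 − 2.2) = 42.673 kPa.
Initial effective stress: σ'_0 = σ_v − u = 119.25 − 42.673 = 76.577 kPa.
Final effective stress: σ'_f = 76.577 + 64.9 = 141.48 kPa.
σ'_f = 141.48 ≤ σ'_p = 168 kPa, so the clay remains overconsolidated and only the recompression index applies:
S_c = C_r·H/(1+e₀)·log₁₀(σ'_f/σ'_0) = 0.054×6.5/1.87×log₁₀(141.48/76.577)
    = 0.1877 × 0.2666 = 0.05004 m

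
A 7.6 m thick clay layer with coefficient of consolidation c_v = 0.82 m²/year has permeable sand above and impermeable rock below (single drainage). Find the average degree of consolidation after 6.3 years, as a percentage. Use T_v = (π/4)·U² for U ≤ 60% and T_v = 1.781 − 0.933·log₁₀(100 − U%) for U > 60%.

U ≈ 33.7 %

Drainage path length: H_d = H = 7.6 m (single drainage).
T_v = c_v·t/H_d² = 0.82×6.3/7.6² = 0.089439.
T_v = 0.089439 corresponds to the U ≤ 60% branch:
U = √(4T_v/π) = 0.3375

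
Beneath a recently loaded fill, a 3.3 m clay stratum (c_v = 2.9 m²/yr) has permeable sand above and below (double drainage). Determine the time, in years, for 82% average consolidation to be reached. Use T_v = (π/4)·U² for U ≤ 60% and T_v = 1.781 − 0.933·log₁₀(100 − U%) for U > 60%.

t ≈ 0.573 years

Drainage path length: H_d = H/2 = 1.65 m (double drainage).
U > 60%: T_v = 1.781 − 0.933·log₁₀(100 − 82) = 0.60983.
t = T_v·H_d²/c_v = 0.60983×1.65²/2.9 = 0.5725 years.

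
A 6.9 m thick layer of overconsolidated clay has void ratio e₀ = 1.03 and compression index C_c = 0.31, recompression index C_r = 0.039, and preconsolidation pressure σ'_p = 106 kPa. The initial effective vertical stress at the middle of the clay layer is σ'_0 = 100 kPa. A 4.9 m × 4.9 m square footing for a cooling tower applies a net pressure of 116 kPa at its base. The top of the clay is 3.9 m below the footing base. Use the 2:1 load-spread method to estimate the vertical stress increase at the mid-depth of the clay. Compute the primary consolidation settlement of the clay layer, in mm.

S_c ≈ 54.6 mm

Mid-depth of clay below the footing base: z = 3.9 + 6.9/2 = 7.35 m.
Stress increase at mid-clay by the 2:1 spreading method:
Δσ = qBL/((B+z)(L+z)) = 116×4.9×4.9/((4.9+7.35)(4.9+7.35)) = 18.56 kPa
Final effective stress: σ'_f = 100 + 18.56 = 118.56 kPa.
σ'_f = 118.56 > σ'_p = 106 kPa, so the stress path crosses the preconsolidation pressure — recompression up to σ'_p, then virgin compression beyond:
S_c = H/(1+e₀)·[C_r·log₁₀(σ'_p/σ'_0) + C_c·log₁₀(σ'_f/σ'_p)]
    = 6.9/2.03 × [0.039×log₁₀(106/100) + 0.31×log₁₀(118.56/106)]
    = 3.399 × [0.00098693 + 0.015076] = 0.0546 m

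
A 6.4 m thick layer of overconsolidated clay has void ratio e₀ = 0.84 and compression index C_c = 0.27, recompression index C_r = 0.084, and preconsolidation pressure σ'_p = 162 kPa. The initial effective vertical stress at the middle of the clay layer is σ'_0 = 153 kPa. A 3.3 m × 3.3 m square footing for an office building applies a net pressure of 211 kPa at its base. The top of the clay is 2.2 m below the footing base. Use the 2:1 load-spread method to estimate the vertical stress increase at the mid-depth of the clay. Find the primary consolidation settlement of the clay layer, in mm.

S_c ≈ 57.8 mm

Mid-depth of clay below the footing base: z = 2.2 + 6.4/2 = 5.4 m.
Stress increase at mid-clay by the 2:1 spreading method:
Δσ = qBL/((B+z)(L+z)) = 211×3.3×3.3/((3.3+5.4)(3.3+5.4)) = 30.358 kPa
Final effective stress: σ'_f = 153 + 30.358 = 183.36 kPa.
σ'_f = 183.36 > σ'_p = 162 kPa, so the stress path crosses the preconsolidation pressure — recompression up to σ'_p, then virgin compression beyond:
S_c = H/(1+e₀)·[C_r·log₁₀(σ'_p/σ'_0) + C_c·log₁₀(σ'_f/σ'_p)]
    = 6.4/1.84 × [0.084×log₁₀(162/153) + 0.27×log₁₀(183.36/162)]
    = 3.4783 × [0.0020852 + 0.014523] = 0.05777 m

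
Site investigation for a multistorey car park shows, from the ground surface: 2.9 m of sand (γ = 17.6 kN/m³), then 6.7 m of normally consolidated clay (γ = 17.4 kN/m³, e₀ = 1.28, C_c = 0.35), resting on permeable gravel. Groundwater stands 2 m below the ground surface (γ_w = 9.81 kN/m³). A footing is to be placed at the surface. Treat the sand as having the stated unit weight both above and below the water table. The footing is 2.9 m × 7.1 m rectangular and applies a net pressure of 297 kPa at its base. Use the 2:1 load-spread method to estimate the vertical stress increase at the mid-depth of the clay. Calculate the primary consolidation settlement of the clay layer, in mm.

Mid-depth of clay below the ground surface: z = 2.9 + 6.7/2 = 6.25 m.
Total vertical stress at mid-clay: σ_v = 17.6×2.9 + 17.4×3.35 = 109.33 kPa.
Pore pressure: u = 9.81×(6.25 − 2) = 41.693 kPa.
Initial effective stress: σ'_0 = σ_v − u = 109.33 − 41.693 = 67.637 kPa.
Stress increase at mid-clay by the 2:1 spreading method:
Δσ = qBL/((B+z)(L+z)) = 297×2.9×7.1/((2.9+6.25)(7.1+6.25)) = 50.062 kPa
Final effective stress: σ'_f = σ'_0 + Δσ = 67.637 + 50.062 = 117.7 kPa.
Normally consolidated clay, so the full stress increment lies on the virgin compression line:
S_c = C_c·H/(1+e₀)·log₁₀(σ'_f/σ'_0) = 0.35×6.7/(1+1.28)×log₁₀(117.7/67.637)
    = 1.0285 × 0.24059 = 0.2474 m

S_c ≈ 247 mm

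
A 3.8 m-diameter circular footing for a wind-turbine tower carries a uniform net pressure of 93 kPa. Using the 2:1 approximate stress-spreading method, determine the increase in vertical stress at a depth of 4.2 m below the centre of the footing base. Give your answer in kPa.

Δσ_z ≈ 21 kPa

By the 2:1 method the load spreads at 1 horizontal : 2 vertical, so at depth z the loaded area has grown by z in each plan dimension:
Δσ ≈ qD²/(D+z)² = 93×3.8²/(3.8+4.2)² = 20.983 kPa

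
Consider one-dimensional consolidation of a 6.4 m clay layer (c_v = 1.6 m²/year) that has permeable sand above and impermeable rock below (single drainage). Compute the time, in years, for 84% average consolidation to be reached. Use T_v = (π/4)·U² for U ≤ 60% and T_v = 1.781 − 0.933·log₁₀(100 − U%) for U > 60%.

t ≈ 16.8 years

Drainage path length: H_d = H = 6.4 m (single drainage).
U > 60%: T_v = 1.781 − 0.933·log₁₀(100 − 84) = 0.65756.
t = T_v·H_d²/c_v = 0.65756×6.4²/1.6 = 16.83 years.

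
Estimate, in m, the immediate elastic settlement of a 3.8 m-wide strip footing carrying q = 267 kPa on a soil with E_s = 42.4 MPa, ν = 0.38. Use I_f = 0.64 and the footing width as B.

S_e ≈ 0.0131 m

Immediate (elastic) settlement: S_e = q·B·(1−ν²)/E_s · I_f.
E_s = 42.4 MPa = 42400 kPa.
S_e = 267 × 3.8 × (1 − 0.38²) / 42400 × 0.64
    = 267 × 3.8 × 0.8556 / 42400 × 0.64
    = 0.0131 m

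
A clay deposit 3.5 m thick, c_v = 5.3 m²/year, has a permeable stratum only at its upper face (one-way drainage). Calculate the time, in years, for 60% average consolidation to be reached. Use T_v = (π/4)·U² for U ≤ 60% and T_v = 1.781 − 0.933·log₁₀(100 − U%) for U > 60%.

t ≈ 0.654 years

Drainage path length: H_d = H = 3.5 m (single drainage).
U ≤ 60%: T_v = (π/4)·U² = (π/4)×0.6² = 0.28274.
t = T_v·H_d²/c_v = 0.28274×3.5²/5.3 = 0.6535 years.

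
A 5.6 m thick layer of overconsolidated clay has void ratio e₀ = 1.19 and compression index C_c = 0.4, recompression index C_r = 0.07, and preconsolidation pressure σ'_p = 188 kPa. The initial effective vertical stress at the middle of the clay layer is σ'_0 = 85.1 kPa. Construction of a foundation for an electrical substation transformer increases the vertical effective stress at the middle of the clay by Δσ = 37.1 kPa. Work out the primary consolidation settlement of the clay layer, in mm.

Final effective stress: σ'_f = 85.1 + 37.1 = 122.2 kPa.
σ'_f = 122.2 ≤ σ'_p = 188 kPa, so the clay remains overconsolidated and only the recompression index applies:
S_c = C_r·H/(1+e₀)·log₁₀(σ'_f/σ'_0) = 0.07×5.6/2.19×log₁₀(122.2/85.1)
    = 0.179 × 0.15714 = 0.02813 m

S_c ≈ 28.1 mm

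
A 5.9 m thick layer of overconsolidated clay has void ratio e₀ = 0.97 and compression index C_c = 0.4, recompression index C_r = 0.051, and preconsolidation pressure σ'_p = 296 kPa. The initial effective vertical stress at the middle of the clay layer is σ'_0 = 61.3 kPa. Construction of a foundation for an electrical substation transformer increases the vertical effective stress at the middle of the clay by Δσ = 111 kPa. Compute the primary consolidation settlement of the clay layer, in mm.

S_c ≈ 68.6 mm

Final effective stress: σ'_f = 61.3 + 111 = 172.3 kPa.
σ'_f = 172.3 ≤ σ'_p = 296 kPa, so the clay remains overconsolidated and only the recompression index applies:
S_c = C_r·H/(1+e₀)·log₁₀(σ'_f/σ'_0) = 0.051×5.9/1.97×log₁₀(172.3/61.3)
    = 0.15274 × 0.44882 = 0.06855 m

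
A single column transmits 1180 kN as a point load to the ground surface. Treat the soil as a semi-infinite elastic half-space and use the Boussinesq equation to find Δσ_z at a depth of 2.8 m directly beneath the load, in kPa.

Δσ_z ≈ 71.9 kPa

Boussinesq vertical stress below a point load on an elastic half-space:
Δσ_z = 3P/(2πz²) · [1 + (r/z)²]^(−5/2)
r/z = 0/2.8 = 0; [1+(r/z)²]^(−5/2) = 1.
Δσ_z = 3×1180/(2π×2.8²) × 1 = 71.863 × 1 = 71.86 kPa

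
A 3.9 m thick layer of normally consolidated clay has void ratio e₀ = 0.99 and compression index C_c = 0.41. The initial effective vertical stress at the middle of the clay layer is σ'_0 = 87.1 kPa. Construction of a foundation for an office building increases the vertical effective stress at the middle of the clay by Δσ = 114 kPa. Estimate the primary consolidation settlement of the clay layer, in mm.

S_c ≈ 292 mm

Final effective stress: σ'_f = σ'_0 + Δσ = 87.1 + 114 = 201.1 kPa.
Normally consolidated clay, so the full stress increment lies on the virgin compression line:
S_c = C_c·H/(1+e₀)·log₁₀(σ'_f/σ'_0) = 0.41×3.9/(1+0.99)×log₁₀(201.1/87.1)
    = 0.80352 × 0.36339 = 0.292 m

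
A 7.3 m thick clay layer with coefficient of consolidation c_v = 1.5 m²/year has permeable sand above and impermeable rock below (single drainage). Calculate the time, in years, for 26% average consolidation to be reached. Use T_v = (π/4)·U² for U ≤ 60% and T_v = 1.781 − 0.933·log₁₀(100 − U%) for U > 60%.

Drainage path length: H_d = H = 7.3 m (single drainage).
U ≤ 60%: T_v = (π/4)·U² = (π/4)×0.26² = 0.053093.
t = T_v·H_d²/c_v = 0.053093×7.3²/1.5 = 1.886 years.

t ≈ 1.89 years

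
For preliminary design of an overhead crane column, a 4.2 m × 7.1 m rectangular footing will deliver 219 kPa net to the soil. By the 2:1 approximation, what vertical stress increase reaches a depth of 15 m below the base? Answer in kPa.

Δσ_z ≈ 15.4 kPa

By the 2:1 method the load spreads at 1 horizontal : 2 vertical, so at depth z the loaded area has grown by z in each plan dimension:
Δσ = qBL/((B+z)(L+z)) = 219×4.2×7.1/((4.2+15)(7.1+15)) = 15.391 kPa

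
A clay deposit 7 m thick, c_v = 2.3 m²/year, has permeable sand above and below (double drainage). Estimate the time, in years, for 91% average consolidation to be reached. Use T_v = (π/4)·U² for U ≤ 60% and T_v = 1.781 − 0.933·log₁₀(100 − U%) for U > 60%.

Drainage path length: H_d = H/2 = 3.5 m (double drainage).
U > 60%: T_v = 1.781 − 0.933·log₁₀(100 − 91) = 0.89069.
t = T_v·H_d²/c_v = 0.89069×3.5²/2.3 = 4.744 years.

t ≈ 4.74 years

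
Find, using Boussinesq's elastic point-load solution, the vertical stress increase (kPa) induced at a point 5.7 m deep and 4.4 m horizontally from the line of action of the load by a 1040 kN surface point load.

Δσ_z ≈ 4.75 kPa

Boussinesq vertical stress below a point load on an elastic half-space:
Δσ_z = 3P/(2πz²) · [1 + (r/z)²]^(−5/2)
r/z = 4.4/5.7 = 0.77193; [1+(r/z)²]^(−5/2) = 0.31082.
Δσ_z = 3×1040/(2π×5.7²) × 0.31082 = 15.284 × 0.31082 = 4.751 kPa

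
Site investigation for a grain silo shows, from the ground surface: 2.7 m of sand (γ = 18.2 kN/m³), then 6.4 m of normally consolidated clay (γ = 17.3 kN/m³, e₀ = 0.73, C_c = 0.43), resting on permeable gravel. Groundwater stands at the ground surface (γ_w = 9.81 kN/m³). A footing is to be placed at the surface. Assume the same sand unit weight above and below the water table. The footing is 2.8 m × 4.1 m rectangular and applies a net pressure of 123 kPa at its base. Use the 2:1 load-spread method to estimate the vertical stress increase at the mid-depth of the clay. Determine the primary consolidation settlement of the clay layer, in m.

S_c ≈ 0.206 m

Mid-depth of clay below the ground surface: z = 2.7 + 6.4/2 = 5.9 m.
Total vertical stress at mid-clay: σ_v = 18.2×2.7 + 17.3×3.2 = 104.5 kPa.
Pore pressure: u = 9.81×(5.9 − 0) = 57.879 kPa.
Initial effective stress: σ'_0 = σ_v − u = 104.5 − 57.879 = 46.621 kPa.
Stress increase at mid-clay by the 2:1 spreading method:
Δσ = qBL/((B+z)(L+z)) = 123×2.8×4.1/((2.8+5.9)(4.1+5.9)) = 16.23 kPa
Final effective stress: σ'_f = σ'_0 + Δσ = 46.621 + 16.23 = 62.851 kPa.
Normally consolidated clay, so the full stress increment lies on the virgin compression line:
S_c = C_c·H/(1+e₀)·log₁₀(σ'_f/σ'_0) = 0.43×6.4/(1+0.73)×log₁₀(62.851/46.621)
    = 1.5908 × 0.12973 = 0.2064 m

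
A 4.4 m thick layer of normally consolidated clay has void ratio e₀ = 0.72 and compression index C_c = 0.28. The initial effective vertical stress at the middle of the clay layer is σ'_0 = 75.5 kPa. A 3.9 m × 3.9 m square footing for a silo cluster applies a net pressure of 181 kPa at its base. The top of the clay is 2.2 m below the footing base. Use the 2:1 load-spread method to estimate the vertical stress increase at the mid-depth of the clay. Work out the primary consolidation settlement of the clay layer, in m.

Mid-depth of clay below the footing base: z = 2.2 + 4.4/2 = 4.4 m.
Stress increase at mid-clay by the 2:1 spreading method:
Δσ = qBL/((B+z)(L+z)) = 181×3.9×3.9/((3.9+4.4)(3.9+4.4)) = 39.962 kPa
Final effective stress: σ'_f = σ'_0 + Δσ = 75.5 + 39.962 = 115.46 kPa.
Normally consolidated clay, so the full stress increment lies on the virgin compression line:
S_c = C_c·H/(1+e₀)·log₁₀(σ'_f/σ'_0) = 0.28×4.4/(1+0.72)×log₁₀(115.46/75.5)
    = 0.71628 × 0.18448 = 0.1321 m

S_c ≈ 0.132 m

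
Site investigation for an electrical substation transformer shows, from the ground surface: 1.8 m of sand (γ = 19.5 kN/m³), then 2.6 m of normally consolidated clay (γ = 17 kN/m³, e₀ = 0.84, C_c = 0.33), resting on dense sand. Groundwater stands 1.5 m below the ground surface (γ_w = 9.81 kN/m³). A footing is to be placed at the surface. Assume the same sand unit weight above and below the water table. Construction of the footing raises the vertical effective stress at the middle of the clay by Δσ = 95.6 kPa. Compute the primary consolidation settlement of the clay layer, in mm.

Mid-depth of clay below the ground surface: z = 1.8 + 2.6/2 = 3.1 m.
Total vertical stress at mid-clay: σ_v = 19.5×1.8 + 17×1.3 = 57.2 kPa.
Pore pressure: u = 9.81×(3.1 − 1.5) = 15.696 kPa.
Initial effective stress: σ'_0 = σ_v − u = 57.2 − 15.696 = 41.504 kPa.
Final effective stress: σ'_f = σ'_0 + Δσ = 41.504 + 95.6 = 137.1 kPa.
Normally consolidated clay, so the full stress increment lies on the virgin compression line:
S_c = C_c·H/(1+e₀)·log₁₀(σ'_f/σ'_0) = 0.33×2.6/(1+0.84)×log₁₀(137.1/41.504)
    = 0.4663 × 0.51895 = 0.242 m

S_c ≈ 242 mm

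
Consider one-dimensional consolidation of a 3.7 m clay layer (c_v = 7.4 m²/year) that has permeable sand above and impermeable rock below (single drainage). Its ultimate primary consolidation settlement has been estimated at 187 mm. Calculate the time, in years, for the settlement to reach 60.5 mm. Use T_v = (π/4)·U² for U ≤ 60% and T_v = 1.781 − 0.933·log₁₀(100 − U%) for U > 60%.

Drainage path length: H_d = H = 3.7 m (single drainage).
U = S(t)/S_ult = 60.5/187 = 0.3235.
U ≤ 60%: T_v = (π/4)·U² = (π/4)×0.32353² = 0.082209.
t = T_v·H_d²/c_v = 0.082209×3.7²/7.4 = 0.1521 years.

t ≈ 0.152 years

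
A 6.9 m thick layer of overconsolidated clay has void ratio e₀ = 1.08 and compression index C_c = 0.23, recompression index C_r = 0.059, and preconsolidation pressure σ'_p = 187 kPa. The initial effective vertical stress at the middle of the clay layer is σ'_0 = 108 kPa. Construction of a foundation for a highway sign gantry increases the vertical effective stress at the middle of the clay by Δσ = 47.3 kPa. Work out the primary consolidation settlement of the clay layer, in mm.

S_c ≈ 30.9 mm

Final effective stress: σ'_f = 108 + 47.3 = 155.3 kPa.
σ'_f = 155.3 ≤ σ'_p = 187 kPa, so the clay remains overconsolidated and only the recompression index applies:
S_c = C_r·H/(1+e₀)·log₁₀(σ'_f/σ'_0) = 0.059×6.9/2.08×log₁₀(155.3/108)
    = 0.19572 × 0.15775 = 0.03087 m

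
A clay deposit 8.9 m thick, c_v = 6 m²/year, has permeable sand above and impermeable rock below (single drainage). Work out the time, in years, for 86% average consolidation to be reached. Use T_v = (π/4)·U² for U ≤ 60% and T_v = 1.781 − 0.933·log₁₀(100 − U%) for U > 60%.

Drainage path length: H_d = H = 8.9 m (single drainage).
U > 60%: T_v = 1.781 − 0.933·log₁₀(100 − 86) = 0.71166.
t = T_v·H_d²/c_v = 0.71166×8.9²/6 = 9.395 years.

t ≈ 9.4 years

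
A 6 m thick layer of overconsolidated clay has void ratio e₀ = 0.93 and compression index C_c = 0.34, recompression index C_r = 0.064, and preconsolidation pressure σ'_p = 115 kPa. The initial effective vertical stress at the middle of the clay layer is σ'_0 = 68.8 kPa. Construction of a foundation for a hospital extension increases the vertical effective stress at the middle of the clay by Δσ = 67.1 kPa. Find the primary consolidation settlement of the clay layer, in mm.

Final effective stress: σ'_f = 68.8 + 67.1 = 135.9 kPa.
σ'_f = 135.9 > σ'_p = 115 kPa, so the stress path crosses the preconsolidation pressure — recompression up to σ'_p, then virgin compression beyond:
S_c = H/(1+e₀)·[C_r·log₁₀(σ'_p/σ'_0) + C_c·log₁₀(σ'_f/σ'_p)]
    = 6/1.93 × [0.064×log₁₀(115/68.8) + 0.34×log₁₀(135.9/115)]
    = 3.1088 × [0.014279 + 0.024657] = 0.121 m

S_c ≈ 121 mm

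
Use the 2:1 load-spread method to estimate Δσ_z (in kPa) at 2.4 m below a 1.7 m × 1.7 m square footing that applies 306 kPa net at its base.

Δσ_z ≈ 52.6 kPa

By the 2:1 method the load spreads at 1 horizontal : 2 vertical, so at depth z the loaded area has grown by z in each plan dimension:
Δσ = qBL/((B+z)(L+z)) = 306×1.7×1.7/((1.7+2.4)(1.7+2.4)) = 52.608 kPa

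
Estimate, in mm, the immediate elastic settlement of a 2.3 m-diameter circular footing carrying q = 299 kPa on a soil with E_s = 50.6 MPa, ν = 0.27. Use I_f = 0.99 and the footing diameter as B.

Immediate (elastic) settlement: S_e = q·B·(1−ν²)/E_s · I_f.
E_s = 50.6 MPa = 50600 kPa.
S_e = 299 × 2.3 × (1 − 0.27²) / 50600 × 0.99
    = 299 × 2.3 × 0.9271 / 50600 × 0.99
    = 0.01247 m = 12.47 mm

S_e ≈ 12.5 mm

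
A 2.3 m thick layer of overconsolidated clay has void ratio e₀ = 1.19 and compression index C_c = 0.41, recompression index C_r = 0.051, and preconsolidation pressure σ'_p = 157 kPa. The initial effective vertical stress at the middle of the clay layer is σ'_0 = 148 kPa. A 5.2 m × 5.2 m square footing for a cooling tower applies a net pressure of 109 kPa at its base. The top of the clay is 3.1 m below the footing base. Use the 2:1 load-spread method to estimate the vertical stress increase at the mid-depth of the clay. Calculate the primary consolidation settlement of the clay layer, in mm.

S_c ≈ 28 mm

Mid-depth of clay below the footing base: z = 3.1 + 2.3/2 = 4.25 m.
Stress increase at mid-clay by the 2:1 spreading method:
Δσ = qBL/((B+z)(L+z)) = 109×5.2×5.2/((5.2+4.25)(5.2+4.25)) = 33.004 kPa
Final effective stress: σ'_f = 148 + 33.004 = 181 kPa.
σ'_f = 181 > σ'_p = 157 kPa, so the stress path crosses the preconsolidation pressure — recompression up to σ'_p, then virgin compression beyond:
S_c = H/(1+e₀)·[C_r·log₁₀(σ'_p/σ'_0) + C_c·log₁₀(σ'_f/σ'_p)]
    = 2.3/2.19 × [0.051×log₁₀(157/148) + 0.41×log₁₀(181/157)]
    = 1.0502 × [0.0013075 + 0.025329] = 0.02797 m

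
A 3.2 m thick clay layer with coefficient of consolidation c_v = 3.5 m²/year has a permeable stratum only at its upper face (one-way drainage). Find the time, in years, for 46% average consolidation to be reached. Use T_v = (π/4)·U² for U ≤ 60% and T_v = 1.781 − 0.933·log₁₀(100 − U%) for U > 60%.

t ≈ 0.486 years

Drainage path length: H_d = H = 3.2 m (single drainage).
U ≤ 60%: T_v = (π/4)·U² = (π/4)×0.46² = 0.16619.
t = T_v·H_d²/c_v = 0.16619×3.2²/3.5 = 0.4862 years.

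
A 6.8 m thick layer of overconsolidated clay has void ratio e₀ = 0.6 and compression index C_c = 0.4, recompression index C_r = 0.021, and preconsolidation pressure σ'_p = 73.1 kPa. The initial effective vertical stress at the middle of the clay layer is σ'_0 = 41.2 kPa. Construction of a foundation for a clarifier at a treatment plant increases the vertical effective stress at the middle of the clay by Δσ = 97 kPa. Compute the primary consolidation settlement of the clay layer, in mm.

Final effective stress: σ'_f = 41.2 + 97 = 138.2 kPa.
σ'_f = 138.2 > σ'_p = 73.1 kPa, so the stress path crosses the preconsolidation pressure — recompression up to σ'_p, then virgin compression beyond:
S_c = H/(1+e₀)·[C_r·log₁₀(σ'_p/σ'_0) + C_c·log₁₀(σ'_f/σ'_p)]
    = 6.8/1.6 × [0.021×log₁₀(73.1/41.2) + 0.4×log₁₀(138.2/73.1)]
    = 4.25 × [0.0052294 + 0.11064] = 0.4924 m

S_c ≈ 492 mm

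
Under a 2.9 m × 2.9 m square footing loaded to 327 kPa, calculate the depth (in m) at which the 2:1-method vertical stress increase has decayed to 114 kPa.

2:1 spreading — at depth z the loaded area has grown by z in each plan dimension:
qB²/(B+z)² = Δσ_z ⇒ z = B(√(q/Δσ_z) − 1) = 2.9×(√(327/114) − 1) = 2.012 m

z ≈ 2.01 m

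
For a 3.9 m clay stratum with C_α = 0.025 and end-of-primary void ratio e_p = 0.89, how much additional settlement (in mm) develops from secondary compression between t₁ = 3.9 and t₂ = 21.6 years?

Secondary compression: S_s = C_α·H/(1+e_p)·log₁₀(t₂/t₁)
S_s = 0.025×3.9/(1+0.89)×log₁₀(21.6/3.9)
    = 0.05159 × 0.7434 = 0.03835 m

S_s ≈ 38.3 mm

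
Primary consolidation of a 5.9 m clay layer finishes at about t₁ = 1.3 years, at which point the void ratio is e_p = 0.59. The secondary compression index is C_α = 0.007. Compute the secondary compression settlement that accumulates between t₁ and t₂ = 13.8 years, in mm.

S_s ≈ 26.6 mm

Secondary compression: S_s = C_α·H/(1+e_p)·log₁₀(t₂/t₁)
S_s = 0.007×5.9/(1+0.59)×log₁₀(13.8/1.3)
    = 0.02597 × 1.026 = 0.02665 m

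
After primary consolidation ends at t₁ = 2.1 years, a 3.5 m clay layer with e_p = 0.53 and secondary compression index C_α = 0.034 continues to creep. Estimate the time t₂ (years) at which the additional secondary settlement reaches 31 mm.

t₂ ≈ 5.26 years

S_s = C_α·H/(1+e_p)·log₁₀(t₂/t₁) ⇒ log₁₀(t₂/t₁) = S_s·(1+e_p)/(C_α·H).
log₁₀(t₂/t₁) = 0.031 × (1+0.53) / (0.034×3.5) = 0.3986
t₂ = t₁ × 10^0.3986 = 2.1 × 2.504 = 5.258 years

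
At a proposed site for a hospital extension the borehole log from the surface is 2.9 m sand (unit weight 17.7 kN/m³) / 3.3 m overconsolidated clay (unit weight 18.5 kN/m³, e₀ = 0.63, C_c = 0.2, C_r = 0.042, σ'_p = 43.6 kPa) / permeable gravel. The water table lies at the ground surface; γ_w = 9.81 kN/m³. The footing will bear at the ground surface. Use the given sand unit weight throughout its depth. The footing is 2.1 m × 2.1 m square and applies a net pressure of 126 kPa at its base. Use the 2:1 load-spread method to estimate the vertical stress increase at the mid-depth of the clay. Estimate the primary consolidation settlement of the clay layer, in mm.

S_c ≈ 29.2 mm

Mid-depth of clay below the ground surface: z = 2.9 + 3.3/2 = 4.55 m.
Total vertical stress at mid-clay: σ_v = 17.7×2.9 + 18.5×1.65 = 81.855 kPa.
Pore pressure: u = 9.81×(4.55 − 0) = 44.636 kPa.
Initial effective stress: σ'_0 = σ_v − u = 81.855 − 44.636 = 37.219 kPa.
Stress increase at mid-clay by the 2:1 spreading method:
Δσ = qBL/((B+z)(L+z)) = 126×2.1×2.1/((2.1+4.55)(2.1+4.55)) = 12.565 kPa
Final effective stress: σ'_f = 37.219 + 12.565 = 49.784 kPa.
σ'_f = 49.784 > σ'_p = 43.6 kPa, so the stress path crosses the preconsolidation pressure — recompression up to σ'_p, then virgin compression beyond:
S_c = H/(1+e₀)·[C_r·log₁₀(σ'_p/σ'_0) + C_c·log₁₀(σ'_f/σ'_p)]
    = 3.3/1.63 × [0.042×log₁₀(43.6/37.219) + 0.2×log₁₀(49.784/43.6)]
    = 2.0245 × [0.0028863 + 0.011521] = 0.02917 m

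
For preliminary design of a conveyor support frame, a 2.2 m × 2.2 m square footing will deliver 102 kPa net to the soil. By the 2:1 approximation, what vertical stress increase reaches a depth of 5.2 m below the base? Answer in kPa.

Δσ_z ≈ 9.02 kPa

By the 2:1 method the load spreads at 1 horizontal : 2 vertical, so at depth z the loaded area has grown by z in each plan dimension:
Δσ = qBL/((B+z)(L+z)) = 102×2.2×2.2/((2.2+5.2)(2.2+5.2)) = 9.0153 kPa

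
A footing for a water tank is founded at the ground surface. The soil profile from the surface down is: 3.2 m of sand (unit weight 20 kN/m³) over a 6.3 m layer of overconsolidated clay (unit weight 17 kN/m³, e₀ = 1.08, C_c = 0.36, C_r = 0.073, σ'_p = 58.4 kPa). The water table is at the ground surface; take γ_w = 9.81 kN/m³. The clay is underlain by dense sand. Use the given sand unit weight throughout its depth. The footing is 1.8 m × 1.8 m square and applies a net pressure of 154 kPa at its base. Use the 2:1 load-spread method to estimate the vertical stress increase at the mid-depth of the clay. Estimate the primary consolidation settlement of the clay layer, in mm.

S_c ≈ 39.5 mm

Mid-depth of clay below the ground surface: z = 3.2 + 6.3/2 = 6.35 m.
Total vertical stress at mid-clay: σ_v = 20×3.2 + 17×3.15 = 117.55 kPa.
Pore pressure: u = 9.81×(6.35 − 0) = 62.294 kPa.
Initial effective stress: σ'_0 = σ_v − u = 117.55 − 62.294 = 55.256 kPa.
Stress increase at mid-clay by the 2:1 spreading method:
Δσ = qBL/((B+z)(L+z)) = 154×1.8×1.8/((1.8+6.35)(1.8+6.35)) = 7.5119 kPa
Final effective stress: σ'_f = 55.256 + 7.5119 = 62.768 kPa.
σ'_f = 62.768 > σ'_p = 58.4 kPa, so the stress path crosses the preconsolidation pressure — recompression up to σ'_p, then virgin compression beyond:
S_c = H/(1+e₀)·[C_r·log₁₀(σ'_p/σ'_0) + C_c·log₁₀(σ'_f/σ'_p)]
    = 6.3/2.08 × [0.073×log₁₀(58.4/55.256) + 0.36×log₁₀(62.768/58.4)]
    = 3.0288 × [0.0017544 + 0.011277] = 0.03947 m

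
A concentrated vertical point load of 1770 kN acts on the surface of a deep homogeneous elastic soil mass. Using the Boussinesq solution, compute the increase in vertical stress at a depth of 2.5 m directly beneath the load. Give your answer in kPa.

Δσ_z ≈ 135 kPa

Boussinesq vertical stress below a point load on an elastic half-space:
Δσ_z = 3P/(2πz²) · [1 + (r/z)²]^(−5/2)
r/z = 0/2.5 = 0; [1+(r/z)²]^(−5/2) = 1.
Δσ_z = 3×1770/(2π×2.5²) × 1 = 135.22 × 1 = 135.2 kPa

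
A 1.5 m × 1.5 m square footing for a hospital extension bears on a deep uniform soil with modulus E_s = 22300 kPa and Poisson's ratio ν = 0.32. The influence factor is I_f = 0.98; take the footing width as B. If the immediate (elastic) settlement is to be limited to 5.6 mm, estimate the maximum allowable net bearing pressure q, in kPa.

S_e = q·B·(1−ν²)/E_s · I_f  ⇒  q = S_e·E_s / (B·(1−ν²)·I_f).
q = 0.0056 × 22300 / (1.5 × 0.8976 × 0.98) = 94.64 kPa

q ≈ 94.6 kPa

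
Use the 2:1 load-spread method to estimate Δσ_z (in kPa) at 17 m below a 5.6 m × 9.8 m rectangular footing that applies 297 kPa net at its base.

By the 2:1 method the load spreads at 1 horizontal : 2 vertical, so at depth z the loaded area has grown by z in each plan dimension:
Δσ = qBL/((B+z)(L+z)) = 297×5.6×9.8/((5.6+17)(9.8+17)) = 26.911 kPa

Δσ_z ≈ 26.9 kPa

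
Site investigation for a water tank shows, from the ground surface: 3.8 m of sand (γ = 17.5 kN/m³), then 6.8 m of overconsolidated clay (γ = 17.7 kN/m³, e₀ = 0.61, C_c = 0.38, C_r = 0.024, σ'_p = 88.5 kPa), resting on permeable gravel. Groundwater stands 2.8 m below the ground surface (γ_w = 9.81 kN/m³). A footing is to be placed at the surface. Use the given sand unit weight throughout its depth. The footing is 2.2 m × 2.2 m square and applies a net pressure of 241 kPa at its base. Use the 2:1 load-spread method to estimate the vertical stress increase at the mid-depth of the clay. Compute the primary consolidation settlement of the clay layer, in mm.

Mid-depth of clay below the ground surface: z = 3.8 + 6.8/2 = 7.2 m.
Total vertical stress at mid-clay: σ_v = 17.5×3.8 + 17.7×3.4 = 126.68 kPa.
Pore pressure: u = 9.81×(7.2 − 2.8) = 43.164 kPa.
Initial effective stress: σ'_0 = σ_v − u = 126.68 − 43.164 = 83.516 kPa.
Stress increase at mid-clay by the 2:1 spreading method:
Δσ = qBL/((B+z)(L+z)) = 241×2.2×2.2/((2.2+7.2)(2.2+7.2)) = 13.201 kPa
Final effective stress: σ'_f = 83.516 + 13.201 = 96.717 kPa.
σ'_f = 96.717 > σ'_p = 88.5 kPa, so the stress path crosses the preconsolidation pressure — recompression up to σ'_p, then virgin compression beyond:
S_c = H/(1+e₀)·[C_r·log₁₀(σ'_p/σ'_0) + C_c·log₁₀(σ'_f/σ'_p)]
    = 6.8/1.61 × [0.024×log₁₀(88.5/83.516) + 0.38×log₁₀(96.717/88.5)]
    = 4.2236 × [0.00060417 + 0.014653] = 0.06444 m

S_c ≈ 64.4 mm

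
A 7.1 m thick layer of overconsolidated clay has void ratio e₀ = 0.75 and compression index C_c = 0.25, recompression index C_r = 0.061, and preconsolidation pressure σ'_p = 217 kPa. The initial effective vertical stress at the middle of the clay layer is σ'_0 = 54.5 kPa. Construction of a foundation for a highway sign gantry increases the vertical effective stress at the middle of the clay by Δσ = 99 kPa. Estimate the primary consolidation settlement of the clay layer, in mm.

Final effective stress: σ'_f = 54.5 + 99 = 153.5 kPa.
σ'_f = 153.5 ≤ σ'_p = 217 kPa, so the clay remains overconsolidated and only the recompression index applies:
S_c = C_r·H/(1+e₀)·log₁₀(σ'_f/σ'_0) = 0.061×7.1/1.75×log₁₀(153.5/54.5)
    = 0.24748 × 0.44971 = 0.1113 m

S_c ≈ 111 mm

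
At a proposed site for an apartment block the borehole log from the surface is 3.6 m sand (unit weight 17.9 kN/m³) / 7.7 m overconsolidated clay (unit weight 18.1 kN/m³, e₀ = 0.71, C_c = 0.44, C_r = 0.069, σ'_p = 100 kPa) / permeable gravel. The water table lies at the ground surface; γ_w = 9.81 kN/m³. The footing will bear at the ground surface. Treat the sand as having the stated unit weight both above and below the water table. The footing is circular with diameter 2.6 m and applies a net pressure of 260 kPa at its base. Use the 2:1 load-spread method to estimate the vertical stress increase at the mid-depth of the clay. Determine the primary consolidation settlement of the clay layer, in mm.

Mid-depth of clay below the ground surface: z = 3.6 + 7.7/2 = 7.45 m.
Total vertical stress at mid-clay: σ_v = 17.9×3.6 + 18.1×3.85 = 134.12 kPa.
Pore pressure: u = 9.81×(7.45 − 0) = 73.085 kPa.
Initial effective stress: σ'_0 = σ_v − u = 134.12 − 73.085 = 61.035 kPa.
Stress increase at mid-clay by the 2:1 spreading method:
Δσ ≈ qD²/(D+z)² = 260×2.6²/(2.6+7.45)² = 17.402 kPa
Final effective stress: σ'_f = 61.035 + 17.402 = 78.437 kPa.
σ'_f = 78.437 ≤ σ'_p = 100 kPa, so the clay remains overconsolidated and only the recompression index applies:
S_c = C_r·H/(1+e₀)·log₁₀(σ'_f/σ'_0) = 0.069×7.7/1.71×log₁₀(78.437/61.035)
    = 0.3107 × 0.10894 = 0.03385 m

S_c ≈ 33.8 mm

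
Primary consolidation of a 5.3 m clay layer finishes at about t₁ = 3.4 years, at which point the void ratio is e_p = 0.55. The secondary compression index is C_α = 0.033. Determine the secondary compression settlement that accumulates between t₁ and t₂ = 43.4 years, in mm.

Secondary compression: S_s = C_α·H/(1+e_p)·log₁₀(t₂/t₁)
S_s = 0.033×5.3/(1+0.55)×log₁₀(43.4/3.4)
    = 0.1128 × 1.106 = 0.1248 m

S_s ≈ 125 mm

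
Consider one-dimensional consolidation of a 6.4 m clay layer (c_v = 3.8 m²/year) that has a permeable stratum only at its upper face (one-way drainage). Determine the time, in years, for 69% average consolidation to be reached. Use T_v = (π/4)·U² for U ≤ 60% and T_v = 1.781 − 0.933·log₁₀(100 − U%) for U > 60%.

Drainage path length: H_d = H = 6.4 m (single drainage).
U > 60%: T_v = 1.781 − 0.933·log₁₀(100 − 69) = 0.38956.
t = T_v·H_d²/c_v = 0.38956×6.4²/3.8 = 4.199 years.

t ≈ 4.2 years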